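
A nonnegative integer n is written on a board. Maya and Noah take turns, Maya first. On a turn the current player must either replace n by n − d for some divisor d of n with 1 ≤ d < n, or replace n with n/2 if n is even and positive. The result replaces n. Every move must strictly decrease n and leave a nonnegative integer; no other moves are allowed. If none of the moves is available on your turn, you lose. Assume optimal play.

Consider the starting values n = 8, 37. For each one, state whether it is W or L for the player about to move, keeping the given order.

8: W, 37: L

Use the standard recursion: the mover loses at a terminal position; elsewhere, the mover wins exactly when some move hands the opponent an L position.
n=0: no move → L
n=1: no move → L
n=2: reaches L-position 1 → W
n=3: only reaches 2(W), which is W → L
n=4: reaches L-position 3 → W
n=5: only reaches 4(W), which is W → L
n=6: reaches L-position 3 → W
n=7: only reaches 6(W), which is W → L
n=8: reaches L-position 7 → W
n=9: only reaches 6(W), 8(W), all W → L
n=10: reaches L-position 5 → W
n=11: only reaches 10(W), which is W → L
n=12: reaches L-position 9 → W
n=13: only reaches 12(W), which is W → L
n=14: reaches L-position 7 → W
n=15: only reaches 10(W), 12(W), 14(W), all W → L
n=16: reaches L-position 15 → W
n=17: only reaches 16(W), which is W → L
n=18: reaches L-position 9 → W
n=19: only reaches 18(W), which is W → L
n=20: reaches L-position 15 → W
n=21: only reaches 14(W), 18(W), 20(W), all W → L
n=22: reaches L-position 11 → W
n=23: only reaches 22(W), which is W → L
n=24: reaches L-position 21 → W
n=25: only reaches 20(W), 24(W), all W → L
n=26: reaches L-position 13 → W
n=27: only reaches 18(W), 24(W), 26(W), all W → L
n=28: reaches L-position 21 → W
n=29: only reaches 28(W), which is W → L
n=30: reaches L-position 15 → W
n=31: only reaches 30(W), which is W → L
n=32: reaches L-position 31 → W
n=33: only reaches 22(W), 30(W), 32(W), all W → L
n=34: reaches L-position 17 → W
n=35: only reaches 28(W), 30(W), 34(W), all W → L
n=36: reaches L-position 27 → W
n=37: only reaches 36(W), which is W → L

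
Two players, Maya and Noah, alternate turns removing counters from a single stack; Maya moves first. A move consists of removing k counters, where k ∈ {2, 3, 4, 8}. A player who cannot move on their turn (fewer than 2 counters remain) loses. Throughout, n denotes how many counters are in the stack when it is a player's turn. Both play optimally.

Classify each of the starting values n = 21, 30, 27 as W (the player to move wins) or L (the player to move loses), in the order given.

Label each position W (a win for the player to move) or L (a loss). A position with no legal move is L; any other position is W exactly when some move reaches an L, and L when every move reaches a W.
n=0: no move → L
n=1: no move → L
n=2: W (go to 0, an L position)
n=3: W (go to 1, an L position)
n=4: W (go to 1, an L position)
n=5: W (go to 1, an L position)
n=6: L (options 4(W), 3(W), 2(W) are all W)
n=7: L (options 5(W), 4(W), 3(W) are all W)
n=8: W (go to 6, an L position)
n=9: W (go to 7, an L position)
n=10: W (go to 7, an L position)
n=11: W (go to 7, an L position)
n=12: L (options 10(W), 9(W), 8(W), 4(W) are all W)
n=13: L (options 11(W), 10(W), 9(W), 5(W) are all W)
n=14: W (go to 12, an L position)
n=15: W (go to 13, an L position)
n=16: W (go to 13, an L position)
n=17: W (go to 13, an L position)
n=18: L (options 16(W), 15(W), 14(W), 10(W) are all W)
n=19: L (options 17(W), 16(W), 15(W), 11(W) are all W)
n=20: W (go to 18, an L position)
n=21: W (go to 19, an L position)
n=22: W (go to 19, an L position)
n=23: W (go to 19, an L position)
n=24: L (options 22(W), 21(W), 20(W), 16(W) are all W)
n=25: L (options 23(W), 22(W), 21(W), 17(W) are all W)
n=26: W (go to 24, an L position)
n=27: W (go to 25, an L position)
n=28: W (go to 25, an L position)
n=29: W (go to 25, an L position)
n=30: L (options 28(W), 27(W), 26(W), 22(W) are all W)

21: W, 30: L, 27: W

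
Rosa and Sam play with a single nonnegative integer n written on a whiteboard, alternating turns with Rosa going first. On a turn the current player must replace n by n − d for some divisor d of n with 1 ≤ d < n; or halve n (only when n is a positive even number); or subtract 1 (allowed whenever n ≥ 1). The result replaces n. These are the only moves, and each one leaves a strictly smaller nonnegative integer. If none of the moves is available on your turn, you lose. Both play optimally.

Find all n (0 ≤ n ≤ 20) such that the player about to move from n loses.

0, 2, 5, 7, 9, 11, 13, 15, 17, 19

Use the standard recursion: the mover loses at a terminal position; elsewhere, the mover wins exactly when some move hands the opponent an L position.
n=0: no move → L
n=1: can move to 0, which is L ⇒ W
n=2: the only move is to 1(W), a W ⇒ L
n=3: can move to 2, which is L ⇒ W
n=4: can move to 2, which is L ⇒ W
n=5: the only move is to 4(W), a W ⇒ L
n=6: can move to 5, which is L ⇒ W
n=7: the only move is to 6(W), a W ⇒ L
n=8: can move to 7, which is L ⇒ W
n=9: moves to 6(W), 8(W); every one is W ⇒ L
n=10: can move to 5, which is L ⇒ W
n=11: the only move is to 10(W), a W ⇒ L
n=12: can move to 9, which is L ⇒ W
n=13: the only move is to 12(W), a W ⇒ L
n=14: can move to 7, which is L ⇒ W
n=15: moves to 10(W), 12(W), 14(W); every one is W ⇒ L
n=16: can move to 15, which is L ⇒ W
n=17: the only move is to 16(W), a W ⇒ L
n=18: can move to 9, which is L ⇒ W
n=19: the only move is to 18(W), a W ⇒ L
n=20: can move to 15, which is L ⇒ W
The losing starting values of n are exactly the entries labelled L in this table (10 of them).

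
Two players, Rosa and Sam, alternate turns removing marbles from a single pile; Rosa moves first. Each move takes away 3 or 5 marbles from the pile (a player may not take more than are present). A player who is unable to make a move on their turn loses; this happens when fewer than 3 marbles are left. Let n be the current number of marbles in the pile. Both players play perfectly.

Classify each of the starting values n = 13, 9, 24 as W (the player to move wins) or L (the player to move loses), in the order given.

13: W, 9: L, 24: L

Use the standard recursion: the mover loses at a terminal position; elsewhere, the mover wins exactly when some move hands the opponent an L position.
n=0: no move → L
n=1: no move → L
n=2: no move → L
n=3: →0(L), so W
n=4: →1(L), so W
n=5: →2(L), so W
n=6: →1(L), so W
n=7: →2(L), so W
n=8: →5(W), 3(W) — all W, so L
n=9: →6(W), 4(W) — all W, so L
n=10: →7(W), 5(W) — all W, so L
n=11: →8(L), so W
n=12: →9(L), so W
n=13: →10(L), so W
n=14: →9(L), so W
n=15: →10(L), so W
n=16: →13(W), 11(W) — all W, so L
n=17: →14(W), 12(W) — all W, so L
n=18: →15(W), 13(W) — all W, so L
n=19: →16(L), so W
n=20: →17(L), so W
n=21: →18(L), so W
n=22: →17(L), so W
n=23: →18(L), so W
n=24: →21(W), 19(W) — all W, so L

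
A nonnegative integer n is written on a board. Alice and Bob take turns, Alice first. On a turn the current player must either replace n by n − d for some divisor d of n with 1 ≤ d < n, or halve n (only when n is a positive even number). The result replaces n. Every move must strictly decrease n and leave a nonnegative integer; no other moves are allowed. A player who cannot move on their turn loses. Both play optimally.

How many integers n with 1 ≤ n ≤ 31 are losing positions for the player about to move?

16

Positions with no move are L. A position that does have a move is losing for the player to move precisely when every available move leads to a winning position for the opponent. Fill in the labels:
n=0: no move → L
n=1: no move → L
n=2: →1(L), so W
n=3: →2(W) only, which is W, so L
n=4: →3(L), so W
n=5: →4(W) only, which is W, so L
n=6: →3(L), so W
n=7: →6(W) only, which is W, so L
n=8: →7(L), so W
n=9: →6(W), 8(W) — all W, so L
n=10: →5(L), so W
n=11: →10(W) only, which is W, so L
n=12: →9(L), so W
n=13: →12(W) only, which is W, so L
n=14: →7(L), so W
n=15: →10(W), 12(W), 14(W) — all W, so L
n=16: →15(L), so W
n=17: →16(W) only, which is W, so L
n=18: →9(L), so W
n=19: →18(W) only, which is W, so L
n=20: →15(L), so W
n=21: →14(W), 18(W), 20(W) — all W, so L
n=22: →11(L), so W
n=23: →22(W) only, which is W, so L
n=24: →21(L), so W
n=25: →20(W), 24(W) — all W, so L
n=26: →13(L), so W
n=27: →18(W), 24(W), 26(W) — all W, so L
n=28: →21(L), so W
n=29: →28(W) only, which is W, so L
n=30: →15(L), so W
n=31: →30(W) only, which is W, so L
L entries with 1 ≤ n ≤ 31 (n=0 is outside the asked range and is not counted): n = 1, 3, 5, 7, 9, 11, 13, 15, 17, 19, 21, 23, 25, 27, 29, 31; that makes 16.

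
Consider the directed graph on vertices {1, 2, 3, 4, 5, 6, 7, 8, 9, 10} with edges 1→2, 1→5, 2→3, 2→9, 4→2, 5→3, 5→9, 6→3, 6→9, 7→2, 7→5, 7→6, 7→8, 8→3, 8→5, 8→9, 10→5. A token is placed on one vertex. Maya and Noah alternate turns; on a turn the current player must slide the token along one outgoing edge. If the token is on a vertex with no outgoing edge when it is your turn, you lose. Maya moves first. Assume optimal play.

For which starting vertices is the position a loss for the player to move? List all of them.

1, 3, 4, 7, 9, 10

Use the standard recursion: the mover loses at a terminal position; elsewhere, the mover wins exactly when some move hands the opponent an L position.
Every edge goes from a vertex to one that appears earlier in the order 9, 3, 5, 8, 6, 2, 4, 10, 1, 7, so processing vertices in that order labels each vertex after all of its successors.
9: no outgoing edge → L
3: no outgoing edge → L
5: reaches L-position 3 → W
8: reaches L-position 3 → W
6: reaches L-position 3 → W
2: reaches L-position 3 → W
4: only reaches 2(W), which is W → L
10: only reaches 5(W), which is W → L
1: only reaches 2(W), 5(W), all W → L
7: only reaches 2(W), 6(W), 8(W), 5(W), all W → L
Reading off the rows marked L gives the requested list; there are 6 such vertices.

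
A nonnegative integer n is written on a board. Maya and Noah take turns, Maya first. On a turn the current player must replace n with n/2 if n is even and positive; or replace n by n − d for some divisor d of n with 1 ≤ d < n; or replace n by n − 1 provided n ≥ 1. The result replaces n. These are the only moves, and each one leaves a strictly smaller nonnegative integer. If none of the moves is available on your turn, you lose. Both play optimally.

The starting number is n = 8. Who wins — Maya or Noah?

Build the W/L table. Terminal = L. A non-terminal position is W if it has a move to some L; otherwise it is L.
n=0: no move → L
n=1: →0(L), so W
n=2: →1(W) only, which is W, so L
n=3: →2(L), so W
n=4: →2(L), so W
n=5: →4(W) only, which is W, so L
n=6: →5(L), so W
n=7: →6(W) only, which is W, so L
n=8: →7(L), so W
From 8 Maya can move to 7, reaching an L position.

Maya wins.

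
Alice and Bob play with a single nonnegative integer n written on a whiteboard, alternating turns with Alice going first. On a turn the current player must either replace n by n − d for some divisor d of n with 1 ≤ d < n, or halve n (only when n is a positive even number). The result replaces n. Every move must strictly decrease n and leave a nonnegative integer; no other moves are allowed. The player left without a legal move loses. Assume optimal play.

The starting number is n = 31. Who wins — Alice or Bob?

Use the standard recursion: the mover loses at a terminal position; elsewhere, the mover wins exactly when some move hands the opponent an L position.
n=0: no move → L
n=1: no move → L
n=2: W (go to 1, an L position)
n=3: L (sole option 2(W) is W)
n=4: W (go to 3, an L position)
n=5: L (sole option 4(W) is W)
n=6: W (go to 3, an L position)
n=7: L (sole option 6(W) is W)
n=8: W (go to 7, an L position)
n=9: L (options 6(W), 8(W) are all W)
n=10: W (go to 5, an L position)
n=11: L (sole option 10(W) is W)
n=12: W (go to 9, an L position)
n=13: L (sole option 12(W) is W)
n=14: W (go to 7, an L position)
n=15: L (options 10(W), 12(W), 14(W) are all W)
n=16: W (go to 15, an L position)
n=17: L (sole option 16(W) is W)
n=18: W (go to 9, an L position)
n=19: L (sole option 18(W) is W)
n=20: W (go to 15, an L position)
n=21: L (options 14(W), 18(W), 20(W) are all W)
n=22: W (go to 11, an L position)
n=23: L (sole option 22(W) is W)
n=24: W (go to 21, an L position)
n=25: L (options 20(W), 24(W) are all W)
n=26: W (go to 13, an L position)
n=27: L (options 18(W), 24(W), 26(W) are all W)
n=28: W (go to 21, an L position)
n=29: L (sole option 28(W) is W)
n=30: W (go to 15, an L position)
n=31: L (sole option 30(W) is W)
Every move from 31 reaches a W position, so the mover loses.

Bob wins.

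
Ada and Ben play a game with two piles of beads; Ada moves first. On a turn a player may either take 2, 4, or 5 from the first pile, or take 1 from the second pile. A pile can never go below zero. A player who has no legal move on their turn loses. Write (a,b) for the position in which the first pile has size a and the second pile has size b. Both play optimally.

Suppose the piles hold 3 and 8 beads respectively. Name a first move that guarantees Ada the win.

Move to (1,8).

Build the W/L table. Terminal = L. A non-terminal position is W if it has a move to some L; otherwise it is L.
No move ever increases a pile, so every position that can arise here has a ≤ 3 and b ≤ 8; it is enough to label the cells with 0 ≤ a ≤ 3 and 0 ≤ b ≤ 8.
Every move lowers a or b (never raises either), so fill the grid row by row in increasing a, and left to right within a row: each cell's successors are then already labelled.
      b=0  b=1  b=2  b=3  b=4  b=5  b=6  b=7  b=8
a=0:    L    W    L    W    L    W    L    W    L
a=1:    L    W    L    W    L    W    L    W    L
a=2:    W    L    W    L    W    L    W    L    W
a=3:    W    L    W    L    W    L    W    L    W
Cells with no legal move (terminal, hence L): (0,0), (1,0).
The remaining L cells, each justified by listing all of its moves:
(0,2): L (sole option (0,1)(W) is W)
(0,4): L (sole option (0,3)(W) is W)
(0,6): L (sole option (0,5)(W) is W)
(0,8): L (sole option (0,7)(W) is W)
(1,2): L (sole option (1,1)(W) is W)
(1,4): L (sole option (1,3)(W) is W)
(1,6): L (sole option (1,5)(W) is W)
(1,8): L (sole option (1,7)(W) is W)
(2,1): L (options (0,1)(W), (2,0)(W) are all W)
(2,3): L (options (0,3)(W), (2,2)(W) are all W)
(2,5): L (options (0,5)(W), (2,4)(W) are all W)
(2,7): L (options (0,7)(W), (2,6)(W) are all W)
(3,1): L (options (1,1)(W), (3,0)(W) are all W)
(3,3): L (options (1,3)(W), (3,2)(W) are all W)
(3,5): L (options (1,5)(W), (3,4)(W) are all W)
(3,7): L (options (1,7)(W), (3,6)(W) are all W)
Every other cell has at least one move into one of the L cells above, so it is W.
From (3,8), the L positions reachable in one move are: (1,8), (3,7). Any move reaching one of these is winning.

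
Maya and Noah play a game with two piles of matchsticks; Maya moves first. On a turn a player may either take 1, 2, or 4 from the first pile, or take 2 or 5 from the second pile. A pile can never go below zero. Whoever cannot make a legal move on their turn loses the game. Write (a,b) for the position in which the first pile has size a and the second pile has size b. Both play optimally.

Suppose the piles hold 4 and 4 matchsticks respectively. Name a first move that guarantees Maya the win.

Label each position W (a win for the player to move) or L (a loss). A position with no legal move is L; any other position is W exactly when some move reaches an L, and L when every move reaches a W.
No move ever increases a pile, so every position that can arise here has a ≤ 4 and b ≤ 4; it is enough to label the cells with 0 ≤ a ≤ 4 and 0 ≤ b ≤ 4.
Every move lowers a or b (never raises either), so fill the grid row by row in increasing a, and left to right within a row: each cell's successors are then already labelled.
      b=0  b=1  b=2  b=3  b=4
a=0:    L    L    W    W    L
a=1:    W    W    L    L    W
a=2:    W    W    W    W    W
a=3:    L    L    W    W    L
a=4:    W    W    L    L    W
Cells with no legal move (terminal, hence L): (0,0), (0,1).
The remaining L cells, each justified by listing all of its moves:
(0,4): the only move is to (0,2)(W), a W ⇒ L
(1,2): moves to (0,2)(W), (1,0)(W); every one is W ⇒ L
(1,3): moves to (0,3)(W), (1,1)(W); every one is W ⇒ L
(3,0): moves to (2,0)(W), (1,0)(W); every one is W ⇒ L
(3,1): moves to (2,1)(W), (1,1)(W); every one is W ⇒ L
(3,4): moves to (2,4)(W), (1,4)(W), (3,2)(W); every one is W ⇒ L
(4,2): moves to (3,2)(W), (2,2)(W), (0,2)(W), (4,0)(W); every one is W ⇒ L
(4,3): moves to (3,3)(W), (2,3)(W), (0,3)(W), (4,1)(W); every one is W ⇒ L
Every other cell has at least one move into one of the L cells above, so it is W.
From (4,4), the L positions reachable in one move are: (3,4), (0,4), (4,2). Any move reaching one of these is winning.

Move to (3,4).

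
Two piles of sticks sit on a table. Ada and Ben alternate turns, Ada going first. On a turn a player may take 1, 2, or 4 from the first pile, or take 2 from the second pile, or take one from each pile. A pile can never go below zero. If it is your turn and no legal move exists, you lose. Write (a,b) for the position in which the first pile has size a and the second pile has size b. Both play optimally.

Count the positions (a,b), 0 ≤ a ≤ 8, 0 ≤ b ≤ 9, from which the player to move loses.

Use the standard recursion: the mover loses at a terminal position; elsewhere, the mover wins exactly when some move hands the opponent an L position.
Every move lowers a or b (never raises either), so fill the grid row by row in increasing a, and left to right within a row: each cell's successors are then already labelled.
      b=0  b=1  b=2  b=3  b=4  b=5  b=6  b=7  b=8  b=9
a=0:    L    L    W    W    L    L    W    W    L    L
a=1:    W    W    W    L    W    W    W    L    W    W
a=2:    W    W    L    W    W    W    L    W    W    W
a=3:    L    L    W    W    L    L    W    W    L    L
a=4:    W    W    W    L    W    W    W    L    W    W
a=5:    W    W    L    W    W    W    L    W    W    W
a=6:    L    L    W    W    L    L    W    W    L    L
a=7:    W    W    W    L    W    W    W    L    W    W
a=8:    W    W    L    W    W    W    L    W    W    W
Cells with no legal move (terminal, hence L): (0,0), (0,1).
The remaining L cells, each justified by listing all of its moves:
(0,4): →(0,2)(W) only, which is W, so L
(0,5): →(0,3)(W) only, which is W, so L
(0,8): →(0,6)(W) only, which is W, so L
(0,9): →(0,7)(W) only, which is W, so L
(1,3): →(0,3)(W), (1,1)(W), (0,2)(W) — all W, so L
(1,7): →(0,7)(W), (1,5)(W), (0,6)(W) — all W, so L
(2,2): →(1,2)(W), (0,2)(W), (2,0)(W), (1,1)(W) — all W, so L
(2,6): →(1,6)(W), (0,6)(W), (2,4)(W), (1,5)(W) — all W, so L
(3,0): →(2,0)(W), (1,0)(W) — all W, so L
(3,1): →(2,1)(W), (1,1)(W), (2,0)(W) — all W, so L
(3,4): →(2,4)(W), (1,4)(W), (3,2)(W), (2,3)(W) — all W, so L
(3,5): →(2,5)(W), (1,5)(W), (3,3)(W), (2,4)(W) — all W, so L
(3,8): →(2,8)(W), (1,8)(W), (3,6)(W), (2,7)(W) — all W, so L
(3,9): →(2,9)(W), (1,9)(W), (3,7)(W), (2,8)(W) — all W, so L
(4,3): →(3,3)(W), (2,3)(W), (0,3)(W), (4,1)(W), (3,2)(W) — all W, so L
(4,7): →(3,7)(W), (2,7)(W), (0,7)(W), (4,5)(W), (3,6)(W) — all W, so L
(5,2): →(4,2)(W), (3,2)(W), (1,2)(W), (5,0)(W), (4,1)(W) — all W, so L
(5,6): →(4,6)(W), (3,6)(W), (1,6)(W), (5,4)(W), (4,5)(W) — all W, so L
(6,0): →(5,0)(W), (4,0)(W), (2,0)(W) — all W, so L
(6,1): →(5,1)(W), (4,1)(W), (2,1)(W), (5,0)(W) — all W, so L
(6,4): →(5,4)(W), (4,4)(W), (2,4)(W), (6,2)(W), (5,3)(W) — all W, so L
(6,5): →(5,5)(W), (4,5)(W), (2,5)(W), (6,3)(W), (5,4)(W) — all W, so L
(6,8): →(5,8)(W), (4,8)(W), (2,8)(W), (6,6)(W), (5,7)(W) — all W, so L
(6,9): →(5,9)(W), (4,9)(W), (2,9)(W), (6,7)(W), (5,8)(W) — all W, so L
(7,3): →(6,3)(W), (5,3)(W), (3,3)(W), (7,1)(W), (6,2)(W) — all W, so L
(7,7): →(6,7)(W), (5,7)(W), (3,7)(W), (7,5)(W), (6,6)(W) — all W, so L
(8,2): →(7,2)(W), (6,2)(W), (4,2)(W), (8,0)(W), (7,1)(W) — all W, so L
(8,6): →(7,6)(W), (6,6)(W), (4,6)(W), (8,4)(W), (7,5)(W) — all W, so L
Every other cell has at least one move into one of the L cells above, so it is W.
L cells per row: a=0: 6, a=1: 2, a=2: 2, a=3: 6, a=4: 2, a=5: 2, a=6: 6, a=7: 2, a=8: 2; total 30.

30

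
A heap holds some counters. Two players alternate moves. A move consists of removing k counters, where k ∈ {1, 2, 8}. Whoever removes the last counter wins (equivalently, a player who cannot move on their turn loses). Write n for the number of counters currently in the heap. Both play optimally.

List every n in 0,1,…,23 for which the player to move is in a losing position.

Build the W/L table. Terminal = L. A non-terminal position is W if it has a move to some L; otherwise it is L.
n=0: no move → L
n=1: →0(L), so W
n=2: →0(L), so W
n=3: →2(W), 1(W) — all W, so L
n=4: →3(L), so W
n=5: →3(L), so W
n=6: →5(W), 4(W) — all W, so L
n=7: →6(L), so W
n=8: →6(L), so W
n=9: →8(W), 7(W), 1(W) — all W, so L
n=10: →9(L), so W
n=11: →9(L), so W
n=12: →11(W), 10(W), 4(W) — all W, so L
n=13: →12(L), so W
n=14: →12(L), so W
n=15: →14(W), 13(W), 7(W) — all W, so L
n=16: →15(L), so W
n=17: →15(L), so W
n=18: →17(W), 16(W), 10(W) — all W, so L
n=19: →18(L), so W
n=20: →18(L), so W
n=21: →20(W), 19(W), 13(W) — all W, so L
n=22: →21(L), so W
n=23: →21(L), so W
The losing starting values of n are exactly the entries labelled L in this table (8 of them).

0, 3, 6, 9, 12, 15, 18, 21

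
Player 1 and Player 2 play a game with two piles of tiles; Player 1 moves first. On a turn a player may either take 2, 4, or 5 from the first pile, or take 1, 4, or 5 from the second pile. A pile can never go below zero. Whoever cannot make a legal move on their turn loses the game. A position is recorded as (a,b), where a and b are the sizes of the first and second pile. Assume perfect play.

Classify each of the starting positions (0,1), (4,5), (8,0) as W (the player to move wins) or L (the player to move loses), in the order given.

(0,1): W, (4,5): W, (8,0): L

Build the W/L table. Terminal = L. A non-terminal position is W if it has a move to some L; otherwise it is L.
No move ever increases a pile, so every position that can arise here has a ≤ 8 and b ≤ 5; it is enough to label the cells with 0 ≤ a ≤ 8 and 0 ≤ b ≤ 5.
Every move lowers a or b (never raises either), so fill the grid row by row in increasing a, and left to right within a row: each cell's successors are then already labelled.
      b=0  b=1  b=2  b=3  b=4  b=5
a=0:    L    W    L    W    W    W
a=1:    L    W    L    W    W    W
a=2:    W    L    W    L    W    W
a=3:    W    L    W    L    W    W
a=4:    W    W    W    W    L    W
a=5:    W    W    W    W    L    W
a=6:    W    W    W    W    W    L
a=7:    L    W    L    W    W    W
a=8:    L    W    L    W    W    W
Cells with no legal move (terminal, hence L): (0,0), (1,0).
The remaining L cells, each justified by listing all of its moves:
(0,2): →(0,1)(W) only, which is W, so L
(1,2): →(1,1)(W) only, which is W, so L
(2,1): →(0,1)(W), (2,0)(W) — all W, so L
(2,3): →(0,3)(W), (2,2)(W) — all W, so L
(3,1): →(1,1)(W), (3,0)(W) — all W, so L
(3,3): →(1,3)(W), (3,2)(W) — all W, so L
(4,4): →(2,4)(W), (0,4)(W), (4,3)(W), (4,0)(W) — all W, so L
(5,4): →(3,4)(W), (1,4)(W), (0,4)(W), (5,3)(W), (5,0)(W) — all W, so L
(6,5): →(4,5)(W), (2,5)(W), (1,5)(W), (6,4)(W), (6,1)(W), (6,0)(W) — all W, so L
(7,0): →(5,0)(W), (3,0)(W), (2,0)(W) — all W, so L
(7,2): →(5,2)(W), (3,2)(W), (2,2)(W), (7,1)(W) — all W, so L
(8,0): →(6,0)(W), (4,0)(W), (3,0)(W) — all W, so L
(8,2): →(6,2)(W), (4,2)(W), (3,2)(W), (8,1)(W) — all W, so L
Every other cell has at least one move into one of the L cells above, so it is W.
(0,1): the move to (0,0) reaches an L cell, so W
(4,5): the move to (4,4) reaches an L cell, so W
(8,0): one of the L cells justified above, so L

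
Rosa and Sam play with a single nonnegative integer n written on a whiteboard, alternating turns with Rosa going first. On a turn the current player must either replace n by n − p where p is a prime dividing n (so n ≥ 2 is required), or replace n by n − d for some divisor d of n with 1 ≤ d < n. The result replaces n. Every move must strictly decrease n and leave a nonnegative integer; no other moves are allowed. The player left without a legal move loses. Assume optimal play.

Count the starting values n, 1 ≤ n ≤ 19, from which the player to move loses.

4

Use the standard recursion: the mover loses at a terminal position; elsewhere, the mover wins exactly when some move hands the opponent an L position.
n=0: no move → L
n=1: no move → L
n=2: W (go to 0, an L position)
n=3: W (go to 0, an L position)
n=4: L (options 2(W), 3(W) are all W)
n=5: W (go to 0, an L position)
n=6: W (go to 4, an L position)
n=7: W (go to 0, an L position)
n=8: W (go to 4, an L position)
n=9: L (options 6(W), 8(W) are all W)
n=10: W (go to 9, an L position)
n=11: W (go to 0, an L position)
n=12: W (go to 9, an L position)
n=13: W (go to 0, an L position)
n=14: L (options 7(W), 12(W), 13(W) are all W)
n=15: W (go to 14, an L position)
n=16: W (go to 14, an L position)
n=17: W (go to 0, an L position)
n=18: W (go to 9, an L position)
n=19: W (go to 0, an L position)
L entries with 1 ≤ n ≤ 19 (n=0 is outside the asked range and is not counted): n = 1, 4, 9, 14; that makes 4.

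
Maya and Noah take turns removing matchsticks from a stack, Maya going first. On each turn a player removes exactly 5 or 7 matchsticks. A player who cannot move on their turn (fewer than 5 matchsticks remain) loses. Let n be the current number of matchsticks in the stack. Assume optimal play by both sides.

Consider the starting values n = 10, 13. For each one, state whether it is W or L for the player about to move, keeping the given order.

Compute win/loss labels from the base case upward. A position with no move is L. Any other position is W if it can reach an L in one move, else L.
n=0: no move → L
n=1: no move → L
n=2: no move → L
n=3: no move → L
n=4: no move → L
n=5: can move to 0, which is L ⇒ W
n=6: can move to 1, which is L ⇒ W
n=7: can move to 2, which is L ⇒ W
n=8: can move to 3, which is L ⇒ W
n=9: can move to 4, which is L ⇒ W
n=10: can move to 3, which is L ⇒ W
n=11: can move to 4, which is L ⇒ W
n=12: moves to 7(W), 5(W); every one is W ⇒ L
n=13: moves to 8(W), 6(W); every one is W ⇒ L

10: W, 13: L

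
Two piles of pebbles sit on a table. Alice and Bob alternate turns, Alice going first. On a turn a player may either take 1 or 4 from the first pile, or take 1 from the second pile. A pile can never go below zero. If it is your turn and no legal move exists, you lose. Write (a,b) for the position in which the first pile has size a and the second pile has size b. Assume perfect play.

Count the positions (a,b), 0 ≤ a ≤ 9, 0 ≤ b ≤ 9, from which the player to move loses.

40

Positions with no move are L. A position that does have a move is losing for the player to move precisely when every available move leads to a winning position for the opponent. Fill in the labels:
Every move lowers a or b (never raises either), so fill the grid row by row in increasing a, and left to right within a row: each cell's successors are then already labelled.
      b=0  b=1  b=2  b=3  b=4  b=5  b=6  b=7  b=8  b=9
a=0:    L    W    L    W    L    W    L    W    L    W
a=1:    W    L    W    L    W    L    W    L    W    L
a=2:    L    W    L    W    L    W    L    W    L    W
a=3:    W    L    W    L    W    L    W    L    W    L
a=4:    W    W    W    W    W    W    W    W    W    W
a=5:    L    W    L    W    L    W    L    W    L    W
a=6:    W    L    W    L    W    L    W    L    W    L
a=7:    L    W    L    W    L    W    L    W    L    W
a=8:    W    L    W    L    W    L    W    L    W    L
a=9:    W    W    W    W    W    W    W    W    W    W
Cells with no legal move (terminal, hence L): (0,0).
The remaining L cells, each justified by listing all of its moves:
(0,2): only reaches (0,1)(W), which is W → L
(0,4): only reaches (0,3)(W), which is W → L
(0,6): only reaches (0,5)(W), which is W → L
(0,8): only reaches (0,7)(W), which is W → L
(1,1): only reaches (0,1)(W), (1,0)(W), all W → L
(1,3): only reaches (0,3)(W), (1,2)(W), all W → L
(1,5): only reaches (0,5)(W), (1,4)(W), all W → L
(1,7): only reaches (0,7)(W), (1,6)(W), all W → L
(1,9): only reaches (0,9)(W), (1,8)(W), all W → L
(2,0): only reaches (1,0)(W), which is W → L
(2,2): only reaches (1,2)(W), (2,1)(W), all W → L
(2,4): only reaches (1,4)(W), (2,3)(W), all W → L
(2,6): only reaches (1,6)(W), (2,5)(W), all W → L
(2,8): only reaches (1,8)(W), (2,7)(W), all W → L
(3,1): only reaches (2,1)(W), (3,0)(W), all W → L
(3,3): only reaches (2,3)(W), (3,2)(W), all W → L
(3,5): only reaches (2,5)(W), (3,4)(W), all W → L
(3,7): only reaches (2,7)(W), (3,6)(W), all W → L
(3,9): only reaches (2,9)(W), (3,8)(W), all W → L
(5,0): only reaches (4,0)(W), (1,0)(W), all W → L
(5,2): only reaches (4,2)(W), (1,2)(W), (5,1)(W), all W → L
(5,4): only reaches (4,4)(W), (1,4)(W), (5,3)(W), all W → L
(5,6): only reaches (4,6)(W), (1,6)(W), (5,5)(W), all W → L
(5,8): only reaches (4,8)(W), (1,8)(W), (5,7)(W), all W → L
(6,1): only reaches (5,1)(W), (2,1)(W), (6,0)(W), all W → L
(6,3): only reaches (5,3)(W), (2,3)(W), (6,2)(W), all W → L
(6,5): only reaches (5,5)(W), (2,5)(W), (6,4)(W), all W → L
(6,7): only reaches (5,7)(W), (2,7)(W), (6,6)(W), all W → L
(6,9): only reaches (5,9)(W), (2,9)(W), (6,8)(W), all W → L
(7,0): only reaches (6,0)(W), (3,0)(W), all W → L
(7,2): only reaches (6,2)(W), (3,2)(W), (7,1)(W), all W → L
(7,4): only reaches (6,4)(W), (3,4)(W), (7,3)(W), all W → L
(7,6): only reaches (6,6)(W), (3,6)(W), (7,5)(W), all W → L
(7,8): only reaches (6,8)(W), (3,8)(W), (7,7)(W), all W → L
(8,1): only reaches (7,1)(W), (4,1)(W), (8,0)(W), all W → L
(8,3): only reaches (7,3)(W), (4,3)(W), (8,2)(W), all W → L
(8,5): only reaches (7,5)(W), (4,5)(W), (8,4)(W), all W → L
(8,7): only reaches (7,7)(W), (4,7)(W), (8,6)(W), all W → L
(8,9): only reaches (7,9)(W), (4,9)(W), (8,8)(W), all W → L
Every other cell has at least one move into one of the L cells above, so it is W.
L cells per row: a=0: 5, a=1: 5, a=2: 5, a=3: 5, a=4: 0, a=5: 5, a=6: 5, a=7: 5, a=8: 5, a=9: 0; total 40.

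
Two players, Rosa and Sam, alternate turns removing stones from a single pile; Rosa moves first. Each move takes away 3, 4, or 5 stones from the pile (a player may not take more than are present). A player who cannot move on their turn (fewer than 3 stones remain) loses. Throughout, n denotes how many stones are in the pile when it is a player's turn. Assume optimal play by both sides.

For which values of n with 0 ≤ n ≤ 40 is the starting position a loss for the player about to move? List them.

0, 1, 2, 8, 9, 10, 16, 17, 18, 24, 25, 26, 32, 33, 34, 40

Label each position W (a win for the player to move) or L (a loss). A position with no legal move is L; any other position is W exactly when some move reaches an L, and L when every move reaches a W.
n=0: no move → L
n=1: no move → L
n=2: no move → L
n=3: can move to 0, which is L ⇒ W
n=4: can move to 1, which is L ⇒ W
n=5: can move to 2, which is L ⇒ W
n=6: can move to 2, which is L ⇒ W
n=7: can move to 2, which is L ⇒ W
n=8: moves to 5(W), 4(W), 3(W); every one is W ⇒ L
n=9: moves to 6(W), 5(W), 4(W); every one is W ⇒ L
n=10: moves to 7(W), 6(W), 5(W); every one is W ⇒ L
n=11: can move to 8, which is L ⇒ W
n=12: can move to 9, which is L ⇒ W
n=13: can move to 10, which is L ⇒ W
n=14: can move to 10, which is L ⇒ W
n=15: can move to 10, which is L ⇒ W
n=16: moves to 13(W), 12(W), 11(W); every one is W ⇒ L
n=17: moves to 14(W), 13(W), 12(W); every one is W ⇒ L
n=18: moves to 15(W), 14(W), 13(W); every one is W ⇒ L
n=19: can move to 16, which is L ⇒ W
n=20: can move to 17, which is L ⇒ W
n=21: can move to 18, which is L ⇒ W
n=22: can move to 18, which is L ⇒ W
n=23: can move to 18, which is L ⇒ W
n=24: moves to 21(W), 20(W), 19(W); every one is W ⇒ L
n=25: moves to 22(W), 21(W), 20(W); every one is W ⇒ L
n=26: moves to 23(W), 22(W), 21(W); every one is W ⇒ L
n=27: can move to 24, which is L ⇒ W
n=28: can move to 25, which is L ⇒ W
n=29: can move to 26, which is L ⇒ W
n=30: can move to 26, which is L ⇒ W
n=31: can move to 26, which is L ⇒ W
n=32: moves to 29(W), 28(W), 27(W); every one is W ⇒ L
n=33: moves to 30(W), 29(W), 28(W); every one is W ⇒ L
n=34: moves to 31(W), 30(W), 29(W); every one is W ⇒ L
n=35: can move to 32, which is L ⇒ W
n=36: can move to 33, which is L ⇒ W
n=37: can move to 34, which is L ⇒ W
n=38: can move to 34, which is L ⇒ W
n=39: can move to 34, which is L ⇒ W
n=40: moves to 37(W), 36(W), 35(W); every one is W ⇒ L
Reading off the rows marked L gives the requested list; there are 16 such values of n.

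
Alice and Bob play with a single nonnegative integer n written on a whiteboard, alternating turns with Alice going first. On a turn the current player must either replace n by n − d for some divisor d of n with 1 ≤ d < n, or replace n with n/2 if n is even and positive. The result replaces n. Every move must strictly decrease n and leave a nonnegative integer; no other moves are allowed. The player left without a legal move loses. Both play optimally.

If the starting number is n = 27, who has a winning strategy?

Bob wins.

Build the W/L table. Terminal = L. A non-terminal position is W if it has a move to some L; otherwise it is L.
n=0: no move → L
n=1: no move → L
n=2: W (go to 1, an L position)
n=3: L (sole option 2(W) is W)
n=4: W (go to 3, an L position)
n=5: L (sole option 4(W) is W)
n=6: W (go to 3, an L position)
n=7: L (sole option 6(W) is W)
n=8: W (go to 7, an L position)
n=9: L (options 6(W), 8(W) are all W)
n=10: W (go to 5, an L position)
n=11: L (sole option 10(W) is W)
n=12: W (go to 9, an L position)
n=13: L (sole option 12(W) is W)
n=14: W (go to 7, an L position)
n=15: L (options 10(W), 12(W), 14(W) are all W)
n=16: W (go to 15, an L position)
n=17: L (sole option 16(W) is W)
n=18: W (go to 9, an L position)
n=19: L (sole option 18(W) is W)
n=20: W (go to 15, an L position)
n=21: L (options 14(W), 18(W), 20(W) are all W)
n=22: W (go to 11, an L position)
n=23: L (sole option 22(W) is W)
n=24: W (go to 21, an L position)
n=25: L (options 20(W), 24(W) are all W)
n=26: W (go to 13, an L position)
n=27: L (options 18(W), 24(W), 26(W) are all W)
Every move from 27 reaches a W position, so the mover loses.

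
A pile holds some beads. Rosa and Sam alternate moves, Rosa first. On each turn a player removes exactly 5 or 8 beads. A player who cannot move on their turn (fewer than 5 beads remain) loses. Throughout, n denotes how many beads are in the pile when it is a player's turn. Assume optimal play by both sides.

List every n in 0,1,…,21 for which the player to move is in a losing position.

0, 1, 2, 3, 4, 13, 14, 15, 16, 17

Use the standard recursion: the mover loses at a terminal position; elsewhere, the mover wins exactly when some move hands the opponent an L position.
n=0: no move → L
n=1: no move → L
n=2: no move → L
n=3: no move → L
n=4: no move → L
n=5: reaches L-position 0 → W
n=6: reaches L-position 1 → W
n=7: reaches L-position 2 → W
n=8: reaches L-position 3 → W
n=9: reaches L-position 4 → W
n=10: reaches L-position 2 → W
n=11: reaches L-position 3 → W
n=12: reaches L-position 4 → W
n=13: only reaches 8(W), 5(W), all W → L
n=14: only reaches 9(W), 6(W), all W → L
n=15: only reaches 10(W), 7(W), all W → L
n=16: only reaches 11(W), 8(W), all W → L
n=17: only reaches 12(W), 9(W), all W → L
n=18: reaches L-position 13 → W
n=19: reaches L-position 14 → W
n=20: reaches L-position 15 → W
n=21: reaches L-position 16 → W
The losing starting values of n are exactly the entries labelled L in this table (10 of them).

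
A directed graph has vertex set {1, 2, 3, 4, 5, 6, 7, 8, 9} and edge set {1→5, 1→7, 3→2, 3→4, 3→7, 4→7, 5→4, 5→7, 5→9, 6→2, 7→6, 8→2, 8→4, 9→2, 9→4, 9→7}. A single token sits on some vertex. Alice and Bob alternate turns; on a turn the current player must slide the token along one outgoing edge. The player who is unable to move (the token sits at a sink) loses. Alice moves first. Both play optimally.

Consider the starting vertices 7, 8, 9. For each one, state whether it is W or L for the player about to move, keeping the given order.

7: L, 8: W, 9: W

Use the standard recursion: the mover loses at a terminal position; elsewhere, the mover wins exactly when some move hands the opponent an L position.
Every edge goes from a vertex to one that appears earlier in the order 2, 6, 7, 4, 9, 8, 5, 3, 1, so processing vertices in that order labels each vertex after all of its successors.
2: no outgoing edge → L
6: W (go to 2, an L position)
7: L (sole option 6(W) is W)
4: W (go to 7, an L position)
9: W (go to 7, an L position)
8: W (go to 2, an L position)
5: W (go to 7, an L position)
3: W (go to 7, an L position)
1: W (go to 7, an L position)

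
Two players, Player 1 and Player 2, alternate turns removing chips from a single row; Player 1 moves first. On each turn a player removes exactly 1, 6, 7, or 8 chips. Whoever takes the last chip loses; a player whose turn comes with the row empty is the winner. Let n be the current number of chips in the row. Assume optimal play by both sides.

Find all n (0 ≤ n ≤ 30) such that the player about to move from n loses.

1, 3, 5, 14, 16, 18, 27, 29

Build the W/L table. Terminal = W. A non-terminal position is W if it has a move to some L; otherwise it is L.
n=0: no move; the opponent has just taken the last chip and therefore loses → W
n=1: only reaches 0(W), which is W → L
n=2: reaches L-position 1 → W
n=3: only reaches 2(W), which is W → L
n=4: reaches L-position 3 → W
n=5: only reaches 4(W), which is W → L
n=6: reaches L-position 5 → W
n=7: reaches L-position 1 → W
n=8: reaches L-position 1 → W
n=9: reaches L-position 3 → W
n=10: reaches L-position 3 → W
n=11: reaches L-position 5 → W
n=12: reaches L-position 5 → W
n=13: reaches L-position 5 → W
n=14: only reaches 13(W), 8(W), 7(W), 6(W), all W → L
n=15: reaches L-position 14 → W
n=16: only reaches 15(W), 10(W), 9(W), 8(W), all W → L
n=17: reaches L-position 16 → W
n=18: only reaches 17(W), 12(W), 11(W), 10(W), all W → L
n=19: reaches L-position 18 → W
n=20: reaches L-position 14 → W
n=21: reaches L-position 14 → W
n=22: reaches L-position 16 → W
n=23: reaches L-position 16 → W
n=24: reaches L-position 18 → W
n=25: reaches L-position 18 → W
n=26: reaches L-position 18 → W
n=27: only reaches 26(W), 21(W), 20(W), 19(W), all W → L
n=28: reaches L-position 27 → W
n=29: only reaches 28(W), 23(W), 22(W), 21(W), all W → L
n=30: reaches L-position 29 → W
The losing starting values of n are exactly the entries labelled L in this table (8 of them).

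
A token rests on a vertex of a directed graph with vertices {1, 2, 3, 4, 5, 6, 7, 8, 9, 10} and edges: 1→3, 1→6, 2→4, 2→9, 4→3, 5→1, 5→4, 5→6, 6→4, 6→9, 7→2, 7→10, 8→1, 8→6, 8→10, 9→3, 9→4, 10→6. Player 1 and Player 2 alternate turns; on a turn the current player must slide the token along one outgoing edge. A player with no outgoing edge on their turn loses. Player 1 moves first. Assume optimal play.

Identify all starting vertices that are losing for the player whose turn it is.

2, 3, 6

Build the W/L table. Terminal = L. A non-terminal position is W if it has a move to some L; otherwise it is L.
Every edge goes from a vertex to one that appears earlier in the order 3, 4, 9, 6, 2, 10, 1, 5, 7, 8, so processing vertices in that order labels each vertex after all of its successors.
3: no outgoing edge → L
4: reaches L-position 3 → W
9: reaches L-position 3 → W
6: only reaches 9(W), 4(W), all W → L
2: only reaches 9(W), 4(W), all W → L
10: reaches L-position 6 → W
1: reaches L-position 6 → W
5: reaches L-position 6 → W
7: reaches L-position 2 → W
8: reaches L-position 6 → W
Reading off the rows marked L gives the requested list; there are 3 such vertices.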